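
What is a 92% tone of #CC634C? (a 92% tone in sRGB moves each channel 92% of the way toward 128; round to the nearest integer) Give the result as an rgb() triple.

rgb(134, 126, 124)

#CC634C is rgb(204, 99, 76).
A 92% tone moves each channel 92% toward 128:
  R: 204 − 69.92 = 134.08 → 134
  G: 99 + 0.92×(128−99) = 99 + 26.68 = 125.68 → 126
  B: 76 + 47.84 = 123.84 → 124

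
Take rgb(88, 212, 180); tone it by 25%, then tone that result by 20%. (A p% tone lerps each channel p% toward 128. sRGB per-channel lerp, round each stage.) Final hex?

Lerp each channel 25% toward 128:
  R: 88 + 10 = 98 → 98
  G: 212 − 21 = 191 → 191
  B: 180 − 13 = 167 → 167
After the tone: rgb(98, 191, 167) = #62bfa7.
Lerp each channel 20% toward 128:
  R: 98 + 6 = 104 → 104
  G: 191 − 12.6 = 178.4 → 178
  B: 167 + 0.2×(128−167) = 167 − 7.8 = 159.2 → 159
rgb(104, 178, 159) = #68b29f.

#68b29f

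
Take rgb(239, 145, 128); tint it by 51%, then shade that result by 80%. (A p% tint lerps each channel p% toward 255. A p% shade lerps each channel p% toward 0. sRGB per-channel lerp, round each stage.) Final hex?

#312827

Lerp each channel 51% toward 255:
  R: 239 + 8.16 = 247.16 → 247
  G: 145 + 56.1 = 201.1 → 201
  B: 128 + 0.51×(255−128) = 128 + 64.77 = 192.77 → 193
After the tint: rgb(247, 201, 193) = #F7C9C1.
Per channel, c → c + 0.8(0 − c):
  R: 247 − 197.6 = 49.4 → 49
  G: 201 + 0.8×(0−201) = 201 − 160.8 = 40.2 → 40
  B: 193 + 0.8×(0−193) = 193 − 154.4 = 38.6 → 39
rgb(49, 40, 39) = #312827.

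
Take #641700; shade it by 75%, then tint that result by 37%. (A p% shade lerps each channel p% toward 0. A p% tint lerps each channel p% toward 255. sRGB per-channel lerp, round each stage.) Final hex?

#6E625E

#641700 is rgb(100, 23, 0).
Lerp each channel 75% toward 0:
  R: 100 + 0.75×(0−100) = 100 − 75 = 25 → 25
  G: 23 + 0.75×(0−23) = 23 − 17.25 = 5.75 → 6
  B: 0 + 0.75×(0−0) = 0 + 0 = 0 → 0
After the shade: rgb(25, 6, 0) = #190600.
Lerp each channel 37% toward 255:
  R: 25 + 0.37×(255−25) = 25 + 85.1 = 110.1 → 110
  G: 6 + 92.13 = 98.13 → 98
  B: 0 + 94.35 = 94.35 → 94
rgb(110, 98, 94) = #6E625E.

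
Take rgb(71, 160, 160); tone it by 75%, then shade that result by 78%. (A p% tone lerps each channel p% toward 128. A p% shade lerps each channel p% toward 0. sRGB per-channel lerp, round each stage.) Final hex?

A 75% tone moves each channel 75% toward 128:
  R: 71 + 0.75×(128−71) = 71 + 42.75 = 113.75 → 114
  G: 160 + 0.75×(128−160) = 160 − 24 = 136 → 136
  B: 160 + 0.75×(128−160) = 160 − 24 = 136 → 136
After the tone: rgb(114, 136, 136) = #728888.
A 78% shade moves each channel 78% toward 0:
  R: 114 + 0.78×(0−114) = 114 − 88.92 = 25.08 → 25
  G: 136 − 106.08 = 29.92 → 30
  B: 136 + 0.78×(0−136) = 136 − 106.08 = 29.92 → 30
rgb(25, 30, 30) = #191e1e.

#191e1e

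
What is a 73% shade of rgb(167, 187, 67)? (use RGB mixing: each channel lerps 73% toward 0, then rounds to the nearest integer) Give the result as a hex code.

#2D3212

A 73% shade moves each channel 73% toward 0:
  R: 167 + 0.73×(0−167) = 167 − 121.91 = 45.09 → 45
  G: 187 − 136.51 = 50.49 → 50
  B: 67 + 0.73×(0−67) = 67 − 48.91 = 18.09 → 18
rgb(45, 50, 18) = #2D3212.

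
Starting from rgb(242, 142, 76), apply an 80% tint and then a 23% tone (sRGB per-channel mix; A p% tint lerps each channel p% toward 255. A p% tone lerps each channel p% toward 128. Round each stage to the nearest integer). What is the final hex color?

#dfd0c6

Per channel, c → c + 0.8(255 − c):
  R: 242 + 0.8×(255−242) = 242 + 10.4 = 252.4 → 252
  G: 142 + 0.8×(255−142) = 142 + 90.4 = 232.4 → 232
  B: 76 + 143.2 = 219.2 → 219
After the tint: rgb(252, 232, 219) = #fce8db.
Lerp each channel 23% toward 128:
  R: 252 + 0.23×(128−252) = 252 − 28.52 = 223.48 → 223
  G: 232 + 0.23×(128−232) = 232 − 23.92 = 208.08 → 208
  B: 219 + 0.23×(128−219) = 219 − 20.93 = 198.07 → 198
rgb(223, 208, 198) = #dfd0c6.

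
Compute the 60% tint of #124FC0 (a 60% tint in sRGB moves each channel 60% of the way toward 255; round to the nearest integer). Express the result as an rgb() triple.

rgb(160, 185, 230)

#124FC0 is rgb(18, 79, 192).
Lerp each channel 60% toward 255:
  R: 18 + 142.2 = 160.2 → 160
  G: 79 + 0.6×(255−79) = 79 + 105.6 = 184.6 → 185
  B: 192 + 0.6×(255−192) = 192 + 37.8 = 229.8 → 230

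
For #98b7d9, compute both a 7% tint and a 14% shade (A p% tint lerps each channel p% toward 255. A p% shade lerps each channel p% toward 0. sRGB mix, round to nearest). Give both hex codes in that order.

#9fbcdc, #839dbb

#98b7d9 is rgb(152, 183, 217).
7% tint:
  R: 152 + 7.21 = 159.21 → 159
  G: 183 + 5.04 = 188.04 → 188
  B: 217 + 0.07×(255−217) = 217 + 2.66 = 219.66 → 220
  → #9fbcdc
14% shade:
  R: 152 + 0.14×(0−152) = 152 − 21.28 = 130.72 → 131
  G: 183 + 0.14×(0−183) = 183 − 25.62 = 157.38 → 157
  B: 217 − 30.38 = 186.62 → 187
  → #839dbb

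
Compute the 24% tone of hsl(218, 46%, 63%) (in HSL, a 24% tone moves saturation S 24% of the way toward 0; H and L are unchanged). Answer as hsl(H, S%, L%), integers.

S moves 24% from 46 toward 0: 46 − 11.04 = 34.96 → 35.
H and L are unchanged.

hsl(218, 35%, 63%)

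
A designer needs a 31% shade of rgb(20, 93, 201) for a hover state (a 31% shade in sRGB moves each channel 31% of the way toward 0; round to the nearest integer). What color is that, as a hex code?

Per channel, c → c + 0.31(0 − c):
  R: 20 − 6.2 = 13.8 → 14
  G: 93 + 0.31×(0−93) = 93 − 28.83 = 64.17 → 64
  B: 201 + 0.31×(0−201) = 201 − 62.31 = 138.69 → 139
rgb(14, 64, 139) = #0e408b.

#0e408b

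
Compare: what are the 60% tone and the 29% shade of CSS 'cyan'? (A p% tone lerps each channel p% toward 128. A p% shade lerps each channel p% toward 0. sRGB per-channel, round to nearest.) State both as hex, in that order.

CSS cyan is rgb(0, 255, 255).
60% tone:
  R: 0 + 0.6×(128−0) = 0 + 76.8 = 76.8 → 77
  G: 255 + 0.6×(128−255) = 255 − 76.2 = 178.8 → 179
  B: 255 + 0.6×(128−255) = 255 − 76.2 = 178.8 → 179
  → #4DB3B3
29% shade:
  R: 0 + 0.29×(0−0) = 0 + 0 = 0 → 0
  G: 255 + 0.29×(0−255) = 255 − 73.95 = 181.05 → 181
  B: 255 + 0.29×(0−255) = 255 − 73.95 = 181.05 → 181
  → #00B5B5

#4DB3B3, #00B5B5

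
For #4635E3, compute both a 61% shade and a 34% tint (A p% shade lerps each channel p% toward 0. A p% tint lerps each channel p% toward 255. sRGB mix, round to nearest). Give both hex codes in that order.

#4635E3 is rgb(70, 53, 227).
61% shade:
  R: 70 + 0.61×(0−70) = 70 − 42.7 = 27.3 → 27
  G: 53 + 0.61×(0−53) = 53 − 32.33 = 20.67 → 21
  B: 227 + 0.61×(0−227) = 227 − 138.47 = 88.53 → 89
  → #1B1559
34% tint:
  R: 70 + 0.34×(255−70) = 70 + 62.9 = 132.9 → 133
  G: 53 + 0.34×(255−53) = 53 + 68.68 = 121.68 → 122
  B: 227 + 0.34×(255−227) = 227 + 9.52 = 236.52 → 237
  → #857AED

#1B1559, #857AED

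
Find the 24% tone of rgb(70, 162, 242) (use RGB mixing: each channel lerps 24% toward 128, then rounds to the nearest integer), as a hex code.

#549ad7

Per channel, c → c + 0.24(128 − c):
  R: 70 + 0.24×(128−70) = 70 + 13.92 = 83.92 → 84
  G: 162 + 0.24×(128−162) = 162 − 8.16 = 153.84 → 154
  B: 242 − 27.36 = 214.64 → 215
rgb(84, 154, 215) = #549ad7.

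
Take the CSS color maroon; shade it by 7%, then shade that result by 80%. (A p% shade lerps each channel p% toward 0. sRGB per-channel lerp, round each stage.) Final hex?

#180000

CSS maroon is rgb(128, 0, 0).
Per channel, c → c + 0.07(0 − c):
  R: 128 + 0.07×(0−128) = 128 − 8.96 = 119.04 → 119
  G: 0 + 0.07×(0−0) = 0 + 0 = 0 → 0
  B: 0 + 0.07×(0−0) = 0 + 0 = 0 → 0
After the shade: rgb(119, 0, 0) = #770000.
Lerp each channel 80% toward 0:
  R: 119 − 95.2 = 23.8 → 24
  G: 0 + 0.8×(0−0) = 0 + 0 = 0 → 0
  B: 0 + 0 = 0 → 0
rgb(24, 0, 0) = #180000.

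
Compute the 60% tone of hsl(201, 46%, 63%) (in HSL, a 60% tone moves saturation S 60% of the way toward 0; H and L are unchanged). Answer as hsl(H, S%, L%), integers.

S moves 60% from 46 toward 0: 46 − 27.6 = 18.4 → 18.
H and L are unchanged.

hsl(201, 18%, 63%)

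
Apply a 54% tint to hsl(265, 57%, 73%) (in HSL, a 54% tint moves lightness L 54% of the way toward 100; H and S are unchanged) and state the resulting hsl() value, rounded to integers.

L moves 54% from 73 toward 100: 73 + 14.58 = 87.58 → 88.
H and S are unchanged.

hsl(265, 57%, 88%)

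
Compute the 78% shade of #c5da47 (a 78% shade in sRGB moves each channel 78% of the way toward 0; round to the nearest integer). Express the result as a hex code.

#c5da47 is rgb(197, 218, 71).
Per channel, c → c + 0.78(0 − c):
  R: 197 − 153.66 = 43.34 → 43
  G: 218 + 0.78×(0−218) = 218 − 170.04 = 47.96 → 48
  B: 71 + 0.78×(0−71) = 71 − 55.38 = 15.62 → 16
rgb(43, 48, 16) = #2b3010.

#2b3010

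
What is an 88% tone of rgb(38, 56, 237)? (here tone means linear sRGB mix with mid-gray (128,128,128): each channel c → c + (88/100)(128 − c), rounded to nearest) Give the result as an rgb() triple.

rgb(117, 119, 141)

Per channel, c → c + 0.88(128 − c):
  R: 38 + 0.88×(128−38) = 38 + 79.2 = 117.2 → 117
  G: 56 + 0.88×(128−56) = 56 + 63.36 = 119.36 → 119
  B: 237 − 95.92 = 141.08 → 141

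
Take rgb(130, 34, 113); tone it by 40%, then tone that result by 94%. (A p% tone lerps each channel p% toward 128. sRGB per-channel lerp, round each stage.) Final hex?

Per channel, c → c + 0.4(128 − c):
  R: 130 + 0.4×(128−130) = 130 − 0.8 = 129.2 → 129
  G: 34 + 37.6 = 71.6 → 72
  B: 113 + 6 = 119 → 119
After the tone: rgb(129, 72, 119) = #814877.
Lerp each channel 94% toward 128:
  R: 129 − 0.94 = 128.06 → 128
  G: 72 + 52.64 = 124.64 → 125
  B: 119 + 0.94×(128−119) = 119 + 8.46 = 127.46 → 127
rgb(128, 125, 127) = #807d7f.

#807d7f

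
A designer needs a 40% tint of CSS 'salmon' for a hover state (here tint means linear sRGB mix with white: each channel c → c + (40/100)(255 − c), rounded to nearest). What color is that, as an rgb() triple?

rgb(252, 179, 170)

CSS salmon is rgb(250, 128, 114).
Lerp each channel 40% toward 255:
  R: 250 + 2 = 252 → 252
  G: 128 + 0.4×(255−128) = 128 + 50.8 = 178.8 → 179
  B: 114 + 56.4 = 170.4 → 170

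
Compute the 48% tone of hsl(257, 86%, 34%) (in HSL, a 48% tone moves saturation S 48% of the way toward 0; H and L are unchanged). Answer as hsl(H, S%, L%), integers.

hsl(257, 45%, 34%)

S moves 48% from 86 toward 0: 86 − 41.28 = 44.72 → 45.
H and L are unchanged.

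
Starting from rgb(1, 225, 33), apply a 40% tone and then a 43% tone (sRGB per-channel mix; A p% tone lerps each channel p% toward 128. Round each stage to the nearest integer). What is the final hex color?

#55A160

Per channel, c → c + 0.4(128 − c):
  R: 1 + 0.4×(128−1) = 1 + 50.8 = 51.8 → 52
  G: 225 − 38.8 = 186.2 → 186
  B: 33 + 0.4×(128−33) = 33 + 38 = 71 → 71
After the tone: rgb(52, 186, 71) = #34BA47.
Per channel, c → c + 0.43(128 − c):
  R: 52 + 32.68 = 84.68 → 85
  G: 186 + 0.43×(128−186) = 186 − 24.94 = 161.06 → 161
  B: 71 + 24.51 = 95.51 → 96
rgb(85, 161, 96) = #55A160.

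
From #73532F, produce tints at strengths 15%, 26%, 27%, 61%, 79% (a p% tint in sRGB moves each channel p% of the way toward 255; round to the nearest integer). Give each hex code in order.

#886D4E, #978065, #998167, #C8BCAE, #E2DBD3

#73532F is rgb(115, 83, 47).
15%: (115 + 21 = 136→136, 83 + 25.8 = 108.8→109, 47 + 31.2 = 78.2→78) → #886D4E
26%: (115 + 36.4 = 151.4→151, 83 + 44.72 = 127.72→128, 47 + 54.08 = 101.08→101) → #978065
27%: (115 + 37.8 = 152.8→153, 83 + 46.44 = 129.44→129, 47 + 56.16 = 103.16→103) → #998167
61%: (115 + 85.4 = 200.4→200, 83 + 104.92 = 187.92→188, 47 + 126.88 = 173.88→174) → #C8BCAE
79%: (115 + 110.6 = 225.6→226, 83 + 135.88 = 218.88→219, 47 + 164.32 = 211.32→211) → #E2DBD3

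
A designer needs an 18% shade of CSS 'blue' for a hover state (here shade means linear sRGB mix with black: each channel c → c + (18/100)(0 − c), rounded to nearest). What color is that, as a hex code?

CSS blue is rgb(0, 0, 255).
Per channel, c → c + 0.18(0 − c):
  R: 0 + 0.18×(0−0) = 0 + 0 = 0 → 0
  G: 0 + 0 = 0 → 0
  B: 255 + 0.18×(0−255) = 255 − 45.9 = 209.1 → 209
rgb(0, 0, 209) = #0000D1.

#0000D1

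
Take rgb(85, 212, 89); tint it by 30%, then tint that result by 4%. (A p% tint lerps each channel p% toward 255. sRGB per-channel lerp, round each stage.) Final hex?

Per channel, c → c + 0.3(255 − c):
  R: 85 + 0.3×(255−85) = 85 + 51 = 136 → 136
  G: 212 + 12.9 = 224.9 → 225
  B: 89 + 0.3×(255−89) = 89 + 49.8 = 138.8 → 139
After the tint: rgb(136, 225, 139) = #88E18B.
Per channel, c → c + 0.04(255 − c):
  R: 136 + 4.76 = 140.76 → 141
  G: 225 + 1.2 = 226.2 → 226
  B: 139 + 0.04×(255−139) = 139 + 4.64 = 143.64 → 144
rgb(141, 226, 144) = #8DE290.

#8DE290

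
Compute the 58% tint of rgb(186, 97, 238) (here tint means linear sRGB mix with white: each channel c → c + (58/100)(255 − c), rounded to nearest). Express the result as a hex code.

Lerp each channel 58% toward 255:
  R: 186 + 0.58×(255−186) = 186 + 40.02 = 226.02 → 226
  G: 97 + 0.58×(255−97) = 97 + 91.64 = 188.64 → 189
  B: 238 + 9.86 = 247.86 → 248
rgb(226, 189, 248) = #E2BDF8.

#E2BDF8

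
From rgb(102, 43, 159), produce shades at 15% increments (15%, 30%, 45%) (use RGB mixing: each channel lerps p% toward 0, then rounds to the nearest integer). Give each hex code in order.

#572587, #471E6F, #381857

15%: (102 − 15.3 = 86.7→87, 43 − 6.45 = 36.55→37, 159 − 23.85 = 135.15→135) → #572587
30%: (102 − 30.6 = 71.4→71, 43 − 12.9 = 30.1→30, 159 − 47.7 = 111.3→111) → #471E6F
45%: (102 − 45.9 = 56.1→56, 43 − 19.35 = 23.65→24, 159 − 71.55 = 87.45→87) → #381857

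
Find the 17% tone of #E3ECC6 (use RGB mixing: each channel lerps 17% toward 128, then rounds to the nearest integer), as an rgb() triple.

rgb(210, 218, 186)

#E3ECC6 is rgb(227, 236, 198).
Lerp each channel 17% toward 128:
  R: 227 + 0.17×(128−227) = 227 − 16.83 = 210.17 → 210
  G: 236 + 0.17×(128−236) = 236 − 18.36 = 217.64 → 218
  B: 198 + 0.17×(128−198) = 198 − 11.9 = 186.1 → 186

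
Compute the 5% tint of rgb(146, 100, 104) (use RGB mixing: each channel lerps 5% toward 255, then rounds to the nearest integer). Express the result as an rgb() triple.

rgb(151, 108, 112)

A 5% tint moves each channel 5% toward 255:
  R: 146 + 0.05×(255−146) = 146 + 5.45 = 151.45 → 151
  G: 100 + 7.75 = 107.75 → 108
  B: 104 + 0.05×(255−104) = 104 + 7.55 = 111.55 → 112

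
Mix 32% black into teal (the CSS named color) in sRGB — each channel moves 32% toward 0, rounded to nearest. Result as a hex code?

#005757

CSS teal is rgb(0, 128, 128).
A 32% shade moves each channel 32% toward 0:
  R: 0 + 0 = 0 → 0
  G: 128 + 0.32×(0−128) = 128 − 40.96 = 87.04 → 87
  B: 128 + 0.32×(0−128) = 128 − 40.96 = 87.04 → 87
rgb(0, 87, 87) = #005757.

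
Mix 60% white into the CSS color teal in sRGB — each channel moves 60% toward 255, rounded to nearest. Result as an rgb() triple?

rgb(153, 204, 204)

CSS teal is rgb(0, 128, 128).
Lerp each channel 60% toward 255:
  R: 0 + 153 = 153 → 153
  G: 128 + 0.6×(255−128) = 128 + 76.2 = 204.2 → 204
  B: 128 + 0.6×(255−128) = 128 + 76.2 = 204.2 → 204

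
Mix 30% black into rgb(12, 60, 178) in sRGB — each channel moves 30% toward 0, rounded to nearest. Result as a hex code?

A 30% shade moves each channel 30% toward 0:
  R: 12 − 3.6 = 8.4 → 8
  G: 60 − 18 = 42 → 42
  B: 178 − 53.4 = 124.6 → 125
rgb(8, 42, 125) = #082a7d.

#082a7d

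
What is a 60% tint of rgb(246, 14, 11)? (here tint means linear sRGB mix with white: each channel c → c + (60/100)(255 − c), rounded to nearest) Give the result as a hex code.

#FB9F9D

Per channel, c → c + 0.6(255 − c):
  R: 246 + 5.4 = 251.4 → 251
  G: 14 + 0.6×(255−14) = 14 + 144.6 = 158.6 → 159
  B: 11 + 0.6×(255−11) = 11 + 146.4 = 157.4 → 157
rgb(251, 159, 157) = #FB9F9D.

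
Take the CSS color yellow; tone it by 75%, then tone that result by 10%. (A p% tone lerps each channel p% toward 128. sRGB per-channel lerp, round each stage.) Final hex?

CSS yellow is rgb(255, 255, 0).
A 75% tone moves each channel 75% toward 128:
  R: 255 − 95.25 = 159.75 → 160
  G: 255 + 0.75×(128−255) = 255 − 95.25 = 159.75 → 160
  B: 0 + 0.75×(128−0) = 0 + 96 = 96 → 96
After the tone: rgb(160, 160, 96) = #A0A060.
Per channel, c → c + 0.1(128 − c):
  R: 160 + 0.1×(128−160) = 160 − 3.2 = 156.8 → 157
  G: 160 − 3.2 = 156.8 → 157
  B: 96 + 3.2 = 99.2 → 99
rgb(157, 157, 99) = #9D9D63.

#9D9D63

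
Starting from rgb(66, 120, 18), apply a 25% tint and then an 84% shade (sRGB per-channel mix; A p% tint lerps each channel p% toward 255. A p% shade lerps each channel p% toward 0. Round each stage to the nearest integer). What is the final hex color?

#12190C

Lerp each channel 25% toward 255:
  R: 66 + 0.25×(255−66) = 66 + 47.25 = 113.25 → 113
  G: 120 + 33.75 = 153.75 → 154
  B: 18 + 0.25×(255−18) = 18 + 59.25 = 77.25 → 77
After the tint: rgb(113, 154, 77) = #719A4D.
Per channel, c → c + 0.84(0 − c):
  R: 113 − 94.92 = 18.08 → 18
  G: 154 − 129.36 = 24.64 → 25
  B: 77 + 0.84×(0−77) = 77 − 64.68 = 12.32 → 12
rgb(18, 25, 12) = #12190C.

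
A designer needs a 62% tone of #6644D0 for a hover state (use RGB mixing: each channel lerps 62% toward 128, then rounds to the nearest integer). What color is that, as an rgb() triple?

#6644D0 is rgb(102, 68, 208).
Per channel, c → c + 0.62(128 − c):
  R: 102 + 0.62×(128−102) = 102 + 16.12 = 118.12 → 118
  G: 68 + 0.62×(128−68) = 68 + 37.2 = 105.2 → 105
  B: 208 − 49.6 = 158.4 → 158

rgb(118, 105, 158)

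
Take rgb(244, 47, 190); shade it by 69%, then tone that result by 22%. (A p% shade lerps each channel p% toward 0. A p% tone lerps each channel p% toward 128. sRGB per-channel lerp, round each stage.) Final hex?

#57284A

A 69% shade moves each channel 69% toward 0:
  R: 244 + 0.69×(0−244) = 244 − 168.36 = 75.64 → 76
  G: 47 − 32.43 = 14.57 → 15
  B: 190 + 0.69×(0−190) = 190 − 131.1 = 58.9 → 59
After the shade: rgb(76, 15, 59) = #4C0F3B.
Per channel, c → c + 0.22(128 − c):
  R: 76 + 0.22×(128−76) = 76 + 11.44 = 87.44 → 87
  G: 15 + 0.22×(128−15) = 15 + 24.86 = 39.86 → 40
  B: 59 + 0.22×(128−59) = 59 + 15.18 = 74.18 → 74
rgb(87, 40, 74) = #57284A.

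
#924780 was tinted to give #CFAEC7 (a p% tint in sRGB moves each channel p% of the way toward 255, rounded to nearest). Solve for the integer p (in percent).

#924780 is rgb(146, 71, 128); #CFAEC7 is rgb(207, 174, 199).
On the G channel (widest range): 174 ≈ 71 + (p/100)(255 − 71), so p ≈ 100×(174 − 71)/(255 − 71) = 10300/184 = 55.98.
p = 56 reproduces all three channels after rounding.

56%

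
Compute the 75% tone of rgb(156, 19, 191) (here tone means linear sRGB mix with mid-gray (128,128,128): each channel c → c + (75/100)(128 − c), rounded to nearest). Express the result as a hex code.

A 75% tone moves each channel 75% toward 128:
  R: 156 + 0.75×(128−156) = 156 − 21 = 135 → 135
  G: 19 + 81.75 = 100.75 → 101
  B: 191 − 47.25 = 143.75 → 144
rgb(135, 101, 144) = #876590.

#876590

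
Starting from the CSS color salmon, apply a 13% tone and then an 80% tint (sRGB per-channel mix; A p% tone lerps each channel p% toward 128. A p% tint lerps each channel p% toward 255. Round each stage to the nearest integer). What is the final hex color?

CSS salmon is rgb(250, 128, 114).
Per channel, c → c + 0.13(128 − c):
  R: 250 − 15.86 = 234.14 → 234
  G: 128 + 0 = 128 → 128
  B: 114 + 1.82 = 115.82 → 116
After the tone: rgb(234, 128, 116) = #ea8074.
Lerp each channel 80% toward 255:
  R: 234 + 0.8×(255−234) = 234 + 16.8 = 250.8 → 251
  G: 128 + 0.8×(255−128) = 128 + 101.6 = 229.6 → 230
  B: 116 + 111.2 = 227.2 → 227
rgb(251, 230, 227) = #fbe6e3.

#fbe6e3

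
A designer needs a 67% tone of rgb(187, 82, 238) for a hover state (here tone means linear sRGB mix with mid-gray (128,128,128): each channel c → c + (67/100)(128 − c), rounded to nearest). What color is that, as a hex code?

Per channel, c → c + 0.67(128 − c):
  R: 187 − 39.53 = 147.47 → 147
  G: 82 + 30.82 = 112.82 → 113
  B: 238 − 73.7 = 164.3 → 164
rgb(147, 113, 164) = #9371A4.

#9371A4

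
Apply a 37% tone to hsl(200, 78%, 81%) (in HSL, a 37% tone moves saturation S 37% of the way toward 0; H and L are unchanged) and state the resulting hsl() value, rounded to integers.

hsl(200, 49%, 81%)

S moves 37% from 78 toward 0: 78 − 28.86 = 49.14 → 49.
H and L are unchanged.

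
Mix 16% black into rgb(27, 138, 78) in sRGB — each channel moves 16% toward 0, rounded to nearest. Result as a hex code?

Per channel, c → c + 0.16(0 − c):
  R: 27 − 4.32 = 22.68 → 23
  G: 138 − 22.08 = 115.92 → 116
  B: 78 + 0.16×(0−78) = 78 − 12.48 = 65.52 → 66
rgb(23, 116, 66) = #177442.

#177442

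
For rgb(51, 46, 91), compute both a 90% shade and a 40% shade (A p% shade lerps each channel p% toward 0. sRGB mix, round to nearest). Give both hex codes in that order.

90% shade:
  R: 51 − 45.9 = 5.1 → 5
  G: 46 + 0.9×(0−46) = 46 − 41.4 = 4.6 → 5
  B: 91 + 0.9×(0−91) = 91 − 81.9 = 9.1 → 9
  → #050509
40% shade:
  R: 51 + 0.4×(0−51) = 51 − 20.4 = 30.6 → 31
  G: 46 − 18.4 = 27.6 → 28
  B: 91 + 0.4×(0−91) = 91 − 36.4 = 54.6 → 55
  → #1f1c37

#050509, #1f1c37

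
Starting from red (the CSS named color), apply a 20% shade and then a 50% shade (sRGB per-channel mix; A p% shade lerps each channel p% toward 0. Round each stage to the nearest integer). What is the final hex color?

CSS red is rgb(255, 0, 0).
A 20% shade moves each channel 20% toward 0:
  R: 255 − 51 = 204 → 204
  G: 0 + 0.2×(0−0) = 0 + 0 = 0 → 0
  B: 0 + 0.2×(0−0) = 0 + 0 = 0 → 0
After the shade: rgb(204, 0, 0) = #cc0000.
Per channel, c → c + 0.5(0 − c):
  R: 204 − 102 = 102 → 102
  G: 0 + 0.5×(0−0) = 0 + 0 = 0 → 0
  B: 0 + 0.5×(0−0) = 0 + 0 = 0 → 0
rgb(102, 0, 0) = #660000.

#660000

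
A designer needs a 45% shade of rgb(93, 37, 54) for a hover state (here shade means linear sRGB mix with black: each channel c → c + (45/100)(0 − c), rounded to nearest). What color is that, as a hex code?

#33141e

A 45% shade moves each channel 45% toward 0:
  R: 93 + 0.45×(0−93) = 93 − 41.85 = 51.15 → 51
  G: 37 − 16.65 = 20.35 → 20
  B: 54 − 24.3 = 29.7 → 30
rgb(51, 20, 30) = #33141e.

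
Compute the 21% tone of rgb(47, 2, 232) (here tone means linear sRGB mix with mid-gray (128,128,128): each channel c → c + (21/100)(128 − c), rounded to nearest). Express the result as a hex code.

#401cd2

Lerp each channel 21% toward 128:
  R: 47 + 0.21×(128−47) = 47 + 17.01 = 64.01 → 64
  G: 2 + 26.46 = 28.46 → 28
  B: 232 + 0.21×(128−232) = 232 − 21.84 = 210.16 → 210
rgb(64, 28, 210) = #401cd2.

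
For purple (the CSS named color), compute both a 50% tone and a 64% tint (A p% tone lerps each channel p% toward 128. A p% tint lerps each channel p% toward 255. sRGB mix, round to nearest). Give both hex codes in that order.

#804080, #D1A3D1

CSS purple is rgb(128, 0, 128).
50% tone:
  R: 128 + 0.5×(128−128) = 128 + 0 = 128 → 128
  G: 0 + 0.5×(128−0) = 0 + 64 = 64 → 64
  B: 128 + 0.5×(128−128) = 128 + 0 = 128 → 128
  → #804080
64% tint:
  R: 128 + 0.64×(255−128) = 128 + 81.28 = 209.28 → 209
  G: 0 + 163.2 = 163.2 → 163
  B: 128 + 0.64×(255−128) = 128 + 81.28 = 209.28 → 209
  → #D1A3D1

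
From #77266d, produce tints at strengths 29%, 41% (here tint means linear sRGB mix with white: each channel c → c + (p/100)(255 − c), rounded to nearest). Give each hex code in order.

#77266d is rgb(119, 38, 109).
29%: (119 + 39.44 = 158.44→158, 38 + 62.93 = 100.93→101, 109 + 42.34 = 151.34→151) → #9e6597
41%: (119 + 55.76 = 174.76→175, 38 + 88.97 = 126.97→127, 109 + 59.86 = 168.86→169) → #af7fa9

#9e6597, #af7fa9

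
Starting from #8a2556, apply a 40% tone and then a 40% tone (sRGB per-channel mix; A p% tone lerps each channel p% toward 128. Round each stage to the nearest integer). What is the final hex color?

#8a2556 is rgb(138, 37, 86).
Lerp each channel 40% toward 128:
  R: 138 + 0.4×(128−138) = 138 − 4 = 134 → 134
  G: 37 + 36.4 = 73.4 → 73
  B: 86 + 0.4×(128−86) = 86 + 16.8 = 102.8 → 103
After the tone: rgb(134, 73, 103) = #864967.
Per channel, c → c + 0.4(128 − c):
  R: 134 + 0.4×(128−134) = 134 − 2.4 = 131.6 → 132
  G: 73 + 22 = 95 → 95
  B: 103 + 0.4×(128−103) = 103 + 10 = 113 → 113
rgb(132, 95, 113) = #845f71.

#845f71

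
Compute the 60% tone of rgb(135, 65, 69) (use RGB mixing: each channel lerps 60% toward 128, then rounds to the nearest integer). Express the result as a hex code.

#836768

Per channel, c → c + 0.6(128 − c):
  R: 135 − 4.2 = 130.8 → 131
  G: 65 + 37.8 = 102.8 → 103
  B: 69 + 35.4 = 104.4 → 104
rgb(131, 103, 104) = #836768.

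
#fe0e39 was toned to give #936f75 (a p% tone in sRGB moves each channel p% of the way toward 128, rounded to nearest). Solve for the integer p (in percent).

85%

#fe0e39 is rgb(254, 14, 57); #936f75 is rgb(147, 111, 117).
On the R channel (widest range): 147 ≈ 254 + (p/100)(128 − 254), so p ≈ 100×(147 − 254)/(128 − 254) = -10700/-126 = 84.92.
p = 85 reproduces all three channels after rounding.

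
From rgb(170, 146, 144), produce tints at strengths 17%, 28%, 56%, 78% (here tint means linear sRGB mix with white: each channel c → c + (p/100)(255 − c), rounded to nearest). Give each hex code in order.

17%: (170 + 14.45 = 184.45→184, 146 + 18.53 = 164.53→165, 144 + 18.87 = 162.87→163) → #B8A5A3
28%: (170 + 23.8 = 193.8→194, 146 + 30.52 = 176.52→177, 144 + 31.08 = 175.08→175) → #C2B1AF
56%: (170 + 47.6 = 217.6→218, 146 + 61.04 = 207.04→207, 144 + 62.16 = 206.16→206) → #DACFCE
78%: (170 + 66.3 = 236.3→236, 146 + 85.02 = 231.02→231, 144 + 86.58 = 230.58→231) → #ECE7E7

#B8A5A3, #C2B1AF, #DACFCE, #ECE7E7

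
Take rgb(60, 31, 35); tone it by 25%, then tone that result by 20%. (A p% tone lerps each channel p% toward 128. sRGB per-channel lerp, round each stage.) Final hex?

#574648

Lerp each channel 25% toward 128:
  R: 60 + 0.25×(128−60) = 60 + 17 = 77 → 77
  G: 31 + 24.25 = 55.25 → 55
  B: 35 + 0.25×(128−35) = 35 + 23.25 = 58.25 → 58
After the tone: rgb(77, 55, 58) = #4d373a.
A 20% tone moves each channel 20% toward 128:
  R: 77 + 0.2×(128−77) = 77 + 10.2 = 87.2 → 87
  G: 55 + 0.2×(128−55) = 55 + 14.6 = 69.6 → 70
  B: 58 + 0.2×(128−58) = 58 + 14 = 72 → 72
rgb(87, 70, 72) = #574648.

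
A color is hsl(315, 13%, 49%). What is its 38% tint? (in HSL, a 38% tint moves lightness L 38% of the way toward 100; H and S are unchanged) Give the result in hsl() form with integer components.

hsl(315, 13%, 68%)

L moves 38% from 49 toward 100: 49 + 19.38 = 68.38 → 68.
H and S are unchanged.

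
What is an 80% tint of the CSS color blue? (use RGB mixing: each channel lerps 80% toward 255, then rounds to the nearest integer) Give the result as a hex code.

#CCCCFF

CSS blue is rgb(0, 0, 255).
An 80% tint moves each channel 80% toward 255:
  R: 0 + 204 = 204 → 204
  G: 0 + 204 = 204 → 204
  B: 255 + 0 = 255 → 255
rgb(204, 204, 255) = #CCCCFF.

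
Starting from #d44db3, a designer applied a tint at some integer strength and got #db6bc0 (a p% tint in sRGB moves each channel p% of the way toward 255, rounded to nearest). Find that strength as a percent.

#d44db3 is rgb(212, 77, 179); #db6bc0 is rgb(219, 107, 192).
On the G channel (widest range): 107 ≈ 77 + (p/100)(255 − 77), so p ≈ 100×(107 − 77)/(255 − 77) = 3000/178 = 16.85.
p = 17 reproduces all three channels after rounding.

17%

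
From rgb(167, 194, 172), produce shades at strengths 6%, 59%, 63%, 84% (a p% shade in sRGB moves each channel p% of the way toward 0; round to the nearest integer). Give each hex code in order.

6%: (167 − 10.02 = 156.98→157, 194 − 11.64 = 182.36→182, 172 − 10.32 = 161.68→162) → #9DB6A2
59%: (167 − 98.53 = 68.47→68, 194 − 114.46 = 79.54→80, 172 − 101.48 = 70.52→71) → #445047
63%: (167 − 105.21 = 61.79→62, 194 − 122.22 = 71.78→72, 172 − 108.36 = 63.64→64) → #3E4840
84%: (167 − 140.28 = 26.72→27, 194 − 162.96 = 31.04→31, 172 − 144.48 = 27.52→28) → #1B1F1C

#9DB6A2, #445047, #3E4840, #1B1F1C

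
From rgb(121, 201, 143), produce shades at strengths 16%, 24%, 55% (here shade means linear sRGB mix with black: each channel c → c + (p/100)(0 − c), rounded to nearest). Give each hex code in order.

16%: (121 − 19.36 = 101.64→102, 201 − 32.16 = 168.84→169, 143 − 22.88 = 120.12→120) → #66A978
24%: (121 − 29.04 = 91.96→92, 201 − 48.24 = 152.76→153, 143 − 34.32 = 108.68→109) → #5C996D
55%: (121 − 66.55 = 54.45→54, 201 − 110.55 = 90.45→90, 143 − 78.65 = 64.35→64) → #365A40

#66A978, #5C996D, #365A40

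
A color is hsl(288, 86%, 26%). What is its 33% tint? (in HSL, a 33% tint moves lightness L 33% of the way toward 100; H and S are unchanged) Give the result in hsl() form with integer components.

L moves 33% from 26 toward 100: 26 + 24.42 = 50.42 → 50.
H and S are unchanged.

hsl(288, 86%, 50%)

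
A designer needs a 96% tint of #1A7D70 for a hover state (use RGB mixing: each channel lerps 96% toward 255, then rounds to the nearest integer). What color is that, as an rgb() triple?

rgb(246, 250, 249)

#1A7D70 is rgb(26, 125, 112).
Lerp each channel 96% toward 255:
  R: 26 + 0.96×(255−26) = 26 + 219.84 = 245.84 → 246
  G: 125 + 124.8 = 249.8 → 250
  B: 112 + 137.28 = 249.28 → 249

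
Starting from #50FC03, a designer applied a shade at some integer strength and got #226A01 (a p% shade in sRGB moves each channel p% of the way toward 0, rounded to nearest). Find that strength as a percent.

58%

#50FC03 is rgb(80, 252, 3); #226A01 is rgb(34, 106, 1).
On the G channel (widest range): 106 ≈ 252 + (p/100)(0 − 252), so p ≈ 100×(106 − 252)/(0 − 252) = -14600/-252 = 57.94.
p = 58 reproduces all three channels after rounding.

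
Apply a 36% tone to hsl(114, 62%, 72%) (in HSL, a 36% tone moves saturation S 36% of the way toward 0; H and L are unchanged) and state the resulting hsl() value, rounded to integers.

S moves 36% from 62 toward 0: 62 − 22.32 = 39.68 → 40.
H and L are unchanged.

hsl(114, 40%, 72%)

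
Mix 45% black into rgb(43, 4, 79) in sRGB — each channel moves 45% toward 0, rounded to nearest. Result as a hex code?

A 45% shade moves each channel 45% toward 0:
  R: 43 + 0.45×(0−43) = 43 − 19.35 = 23.65 → 24
  G: 4 + 0.45×(0−4) = 4 − 1.8 = 2.2 → 2
  B: 79 + 0.45×(0−79) = 79 − 35.55 = 43.45 → 43
rgb(24, 2, 43) = #18022b.

#18022b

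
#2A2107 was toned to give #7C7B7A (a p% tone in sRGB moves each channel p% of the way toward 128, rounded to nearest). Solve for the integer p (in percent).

95%

#2A2107 is rgb(42, 33, 7); #7C7B7A is rgb(124, 123, 122).
On the B channel (widest range): 122 ≈ 7 + (p/100)(128 − 7), so p ≈ 100×(122 − 7)/(128 − 7) = 11500/121 = 95.04.
p = 95 reproduces all three channels after rounding.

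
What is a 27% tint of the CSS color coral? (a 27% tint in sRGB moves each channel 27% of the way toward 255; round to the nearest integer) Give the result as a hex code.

#ffa27f

CSS coral is rgb(255, 127, 80).
Per channel, c → c + 0.27(255 − c):
  R: 255 + 0 = 255 → 255
  G: 127 + 34.56 = 161.56 → 162
  B: 80 + 0.27×(255−80) = 80 + 47.25 = 127.25 → 127
rgb(255, 162, 127) = #ffa27f.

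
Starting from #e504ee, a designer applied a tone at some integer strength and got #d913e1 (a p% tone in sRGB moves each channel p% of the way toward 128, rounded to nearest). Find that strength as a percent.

#e504ee is rgb(229, 4, 238); #d913e1 is rgb(217, 19, 225).
On the G channel (widest range): 19 ≈ 4 + (p/100)(128 − 4), so p ≈ 100×(19 − 4)/(128 − 4) = 1500/124 = 12.10.
p = 12 reproduces all three channels after rounding.

12%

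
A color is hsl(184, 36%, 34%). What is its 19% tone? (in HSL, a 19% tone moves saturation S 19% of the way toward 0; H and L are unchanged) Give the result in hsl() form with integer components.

S moves 19% from 36 toward 0: 36 − 6.84 = 29.16 → 29.
H and L are unchanged.

hsl(184, 29%, 34%)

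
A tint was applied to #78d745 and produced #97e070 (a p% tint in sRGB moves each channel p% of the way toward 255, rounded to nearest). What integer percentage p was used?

23%

#78d745 is rgb(120, 215, 69); #97e070 is rgb(151, 224, 112).
On the B channel (widest range): 112 ≈ 69 + (p/100)(255 − 69), so p ≈ 100×(112 − 69)/(255 − 69) = 4300/186 = 23.12.
p = 23 reproduces all three channels after rounding.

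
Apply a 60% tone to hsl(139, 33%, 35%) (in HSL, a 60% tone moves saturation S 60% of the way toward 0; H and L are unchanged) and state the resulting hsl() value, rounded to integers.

hsl(139, 13%, 35%)

S moves 60% from 33 toward 0: 33 − 19.8 = 13.2 → 13.
H and L are unchanged.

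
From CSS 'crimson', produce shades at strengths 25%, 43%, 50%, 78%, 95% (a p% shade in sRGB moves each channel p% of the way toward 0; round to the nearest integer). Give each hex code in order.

CSS crimson is rgb(220, 20, 60).
25%: (220 − 55 = 165→165, 20 − 5 = 15→15, 60 − 15 = 45→45) → #a50f2d
43%: (220 − 94.6 = 125.4→125, 20 − 8.6 = 11.4→11, 60 − 25.8 = 34.2→34) → #7d0b22
50%: (220 − 110 = 110→110, 20 − 10 = 10→10, 60 − 30 = 30→30) → #6e0a1e
78%: (220 − 171.6 = 48.4→48, 20 − 15.6 = 4.4→4, 60 − 46.8 = 13.2→13) → #30040d
95%: (220 − 209 = 11→11, 20 − 19 = 1→1, 60 − 57 = 3→3) → #0b0103

#a50f2d, #7d0b22, #6e0a1e, #30040d, #0b0103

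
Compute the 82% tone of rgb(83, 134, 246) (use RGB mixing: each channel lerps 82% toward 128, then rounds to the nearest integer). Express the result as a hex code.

#788195

Per channel, c → c + 0.82(128 − c):
  R: 83 + 0.82×(128−83) = 83 + 36.9 = 119.9 → 120
  G: 134 + 0.82×(128−134) = 134 − 4.92 = 129.08 → 129
  B: 246 − 96.76 = 149.24 → 149
rgb(120, 129, 149) = #788195.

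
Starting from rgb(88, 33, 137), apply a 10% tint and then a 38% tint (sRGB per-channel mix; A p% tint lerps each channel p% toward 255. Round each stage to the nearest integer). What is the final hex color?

#A283BD

Per channel, c → c + 0.1(255 − c):
  R: 88 + 0.1×(255−88) = 88 + 16.7 = 104.7 → 105
  G: 33 + 22.2 = 55.2 → 55
  B: 137 + 0.1×(255−137) = 137 + 11.8 = 148.8 → 149
After the tint: rgb(105, 55, 149) = #693795.
A 38% tint moves each channel 38% toward 255:
  R: 105 + 0.38×(255−105) = 105 + 57 = 162 → 162
  G: 55 + 0.38×(255−55) = 55 + 76 = 131 → 131
  B: 149 + 0.38×(255−149) = 149 + 40.28 = 189.28 → 189
rgb(162, 131, 189) = #A283BD.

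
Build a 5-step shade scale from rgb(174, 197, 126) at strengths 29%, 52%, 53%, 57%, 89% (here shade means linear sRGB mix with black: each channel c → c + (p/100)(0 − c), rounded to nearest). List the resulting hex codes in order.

29%: (174 − 50.46 = 123.54→124, 197 − 57.13 = 139.87→140, 126 − 36.54 = 89.46→89) → #7c8c59
52%: (174 − 90.48 = 83.52→84, 197 − 102.44 = 94.56→95, 126 − 65.52 = 60.48→60) → #545f3c
53%: (174 − 92.22 = 81.78→82, 197 − 104.41 = 92.59→93, 126 − 66.78 = 59.22→59) → #525d3b
57%: (174 − 99.18 = 74.82→75, 197 − 112.29 = 84.71→85, 126 − 71.82 = 54.18→54) → #4b5536
89%: (174 − 154.86 = 19.14→19, 197 − 175.33 = 21.67→22, 126 − 112.14 = 13.86→14) → #13160e

#7c8c59, #545f3c, #525d3b, #4b5536, #13160e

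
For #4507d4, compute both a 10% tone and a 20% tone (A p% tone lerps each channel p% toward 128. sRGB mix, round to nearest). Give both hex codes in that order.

#4507d4 is rgb(69, 7, 212).
10% tone:
  R: 69 + 5.9 = 74.9 → 75
  G: 7 + 12.1 = 19.1 → 19
  B: 212 − 8.4 = 203.6 → 204
  → #4b13cc
20% tone:
  R: 69 + 0.2×(128−69) = 69 + 11.8 = 80.8 → 81
  G: 7 + 0.2×(128−7) = 7 + 24.2 = 31.2 → 31
  B: 212 − 16.8 = 195.2 → 195
  → #511fc3

#4b13cc, #511fc3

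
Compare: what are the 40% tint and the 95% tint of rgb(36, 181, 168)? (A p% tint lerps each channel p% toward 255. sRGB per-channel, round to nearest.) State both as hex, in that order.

40% tint:
  R: 36 + 0.4×(255−36) = 36 + 87.6 = 123.6 → 124
  G: 181 + 0.4×(255−181) = 181 + 29.6 = 210.6 → 211
  B: 168 + 34.8 = 202.8 → 203
  → #7CD3CB
95% tint:
  R: 36 + 208.05 = 244.05 → 244
  G: 181 + 0.95×(255−181) = 181 + 70.3 = 251.3 → 251
  B: 168 + 0.95×(255−168) = 168 + 82.65 = 250.65 → 251
  → #F4FBFB

#7CD3CB, #F4FBFB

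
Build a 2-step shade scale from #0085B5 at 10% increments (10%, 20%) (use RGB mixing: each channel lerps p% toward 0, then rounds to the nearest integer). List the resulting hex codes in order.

#0085B5 is rgb(0, 133, 181).
10%: (0→0, 133 − 13.3 = 119.7→120, 181 − 18.1 = 162.9→163) → #0078A3
20%: (0→0, 133 − 26.6 = 106.4→106, 181 − 36.2 = 144.8→145) → #006A91

#0078A3, #006A91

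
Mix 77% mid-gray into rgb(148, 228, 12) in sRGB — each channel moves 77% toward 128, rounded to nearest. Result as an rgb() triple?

rgb(133, 151, 101)

Lerp each channel 77% toward 128:
  R: 148 + 0.77×(128−148) = 148 − 15.4 = 132.6 → 133
  G: 228 + 0.77×(128−228) = 228 − 77 = 151 → 151
  B: 12 + 0.77×(128−12) = 12 + 89.32 = 101.32 → 101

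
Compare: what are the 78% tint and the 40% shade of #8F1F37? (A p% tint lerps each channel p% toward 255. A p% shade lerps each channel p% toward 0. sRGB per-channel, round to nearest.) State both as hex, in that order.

#E6CED3, #561321

#8F1F37 is rgb(143, 31, 55).
78% tint:
  R: 143 + 0.78×(255−143) = 143 + 87.36 = 230.36 → 230
  G: 31 + 0.78×(255−31) = 31 + 174.72 = 205.72 → 206
  B: 55 + 156 = 211 → 211
  → #E6CED3
40% shade:
  R: 143 + 0.4×(0−143) = 143 − 57.2 = 85.8 → 86
  G: 31 − 12.4 = 18.6 → 19
  B: 55 + 0.4×(0−55) = 55 − 22 = 33 → 33
  → #561321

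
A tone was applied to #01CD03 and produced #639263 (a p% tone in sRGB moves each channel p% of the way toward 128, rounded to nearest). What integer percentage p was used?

#01CD03 is rgb(1, 205, 3); #639263 is rgb(99, 146, 99).
On the R channel (widest range): 99 ≈ 1 + (p/100)(128 − 1), so p ≈ 100×(99 − 1)/(128 − 1) = 9800/127 = 77.17.
p = 77 reproduces all three channels after rounding.

77%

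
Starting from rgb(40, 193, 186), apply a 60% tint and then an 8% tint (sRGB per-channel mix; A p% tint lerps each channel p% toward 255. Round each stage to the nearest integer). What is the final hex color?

Lerp each channel 60% toward 255:
  R: 40 + 129 = 169 → 169
  G: 193 + 37.2 = 230.2 → 230
  B: 186 + 41.4 = 227.4 → 227
After the tint: rgb(169, 230, 227) = #a9e6e3.
Per channel, c → c + 0.08(255 − c):
  R: 169 + 0.08×(255−169) = 169 + 6.88 = 175.88 → 176
  G: 230 + 2 = 232 → 232
  B: 227 + 0.08×(255−227) = 227 + 2.24 = 229.24 → 229
rgb(176, 232, 229) = #b0e8e5.

#b0e8e5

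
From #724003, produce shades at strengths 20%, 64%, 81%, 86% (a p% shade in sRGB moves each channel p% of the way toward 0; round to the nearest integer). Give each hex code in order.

#724003 is rgb(114, 64, 3).
20%: (114 − 22.8 = 91.2→91, 64 − 12.8 = 51.2→51, 3 − 0.6 = 2.4→2) → #5b3302
64%: (114 − 72.96 = 41.04→41, 64 − 40.96 = 23.04→23, 3 − 1.92 = 1.08→1) → #291701
81%: (114 − 92.34 = 21.66→22, 64 − 51.84 = 12.16→12, 3 − 2.43 = 0.57→1) → #160c01
86%: (114 − 98.04 = 15.96→16, 64 − 55.04 = 8.96→9, 3 − 2.58 = 0.42→0) → #100900

#5b3302, #291701, #160c01, #100900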